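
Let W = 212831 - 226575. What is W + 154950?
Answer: 141206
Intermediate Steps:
W = -13744
W + 154950 = -13744 + 154950 = 141206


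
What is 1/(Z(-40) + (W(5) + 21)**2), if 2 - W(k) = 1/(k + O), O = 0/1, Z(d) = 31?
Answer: 25/13771 ≈ 0.0018154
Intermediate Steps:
O = 0 (O = 0*1 = 0)
W(k) = 2 - 1/k (W(k) = 2 - 1/(k + 0) = 2 - 1/k)
1/(Z(-40) + (W(5) + 21)**2) = 1/(31 + ((2 - 1/5) + 21)**2) = 1/(31 + (9/5 + 21)**2) = 1/(31 + (114/5)**2) = 1/(31 + 12996/25) = 1/(13771/25) = 25/13771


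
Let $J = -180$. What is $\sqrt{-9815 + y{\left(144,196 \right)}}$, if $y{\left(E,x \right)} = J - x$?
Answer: $i \sqrt{10191} \approx 100.95 i$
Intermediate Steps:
$y{\left(E,x \right)} = -180 - x$
$\sqrt{-9815 + y{\left(144,196 \right)}} = \sqrt{-9815 - 376} = \sqrt{-10191} = i \sqrt{10191}$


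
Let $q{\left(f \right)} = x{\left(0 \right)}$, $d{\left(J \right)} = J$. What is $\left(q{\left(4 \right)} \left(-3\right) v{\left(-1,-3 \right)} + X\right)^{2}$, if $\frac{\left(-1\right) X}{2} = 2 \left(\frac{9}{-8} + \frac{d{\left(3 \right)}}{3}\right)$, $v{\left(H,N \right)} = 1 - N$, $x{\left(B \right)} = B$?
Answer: $\frac{1}{4} \approx 0.25$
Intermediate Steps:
$q{\left(f \right)} = 0$
$X = \frac{1}{2}$ ($X = - 2 \cdot 2 \left(\frac{9}{-8} + \frac{3}{3}\right) = - 2 \cdot 2 \left(9 \left(- \frac{1}{8}\right) + 3 \cdot \frac{1}{3}\right) = - 2 \cdot 2 \left(- \frac{9}{8} + 1\right) = - 2 \cdot 2 \left(- \frac{1}{8}\right) = \left(-2\right) \left(- \frac{1}{4}\right) = \frac{1}{2} \approx 0.5$)
$\left(q{\left(4 \right)} \left(-3\right) v{\left(-1,-3 \right)} + X\right)^{2} = \left(0 \left(-3\right) \left(1 - -3\right) + \frac{1}{2}\right)^{2} = \left(0 \left(1 + 3\right) + \frac{1}{2}\right)^{2} = \left(0 \cdot 4 + \frac{1}{2}\right)^{2} = \left(0 + \frac{1}{2}\right)^{2} = \left(\frac{1}{2}\right)^{2} = \frac{1}{4}$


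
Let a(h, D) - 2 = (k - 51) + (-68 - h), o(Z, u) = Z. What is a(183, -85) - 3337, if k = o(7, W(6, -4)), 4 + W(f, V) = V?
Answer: -3630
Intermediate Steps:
W(f, V) = -4 + V
k = 7
a(h, D) = -110 - h (a(h, D) = 2 + ((7 - 51) + (-68 - h)) = 2 + (-44 + (-68 - h)) = 2 + (-112 - h) = -110 - h)
a(183, -85) - 3337 = (-110 - 1*183) - 3337 = (-110 - 183) - 3337 = -293 - 3337 = -3630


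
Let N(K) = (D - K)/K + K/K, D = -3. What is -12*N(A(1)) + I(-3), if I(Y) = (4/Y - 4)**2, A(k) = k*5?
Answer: 1604/45 ≈ 35.644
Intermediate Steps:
A(k) = 5*k
N(K) = 1 + (-3 - K)/K (N(K) = (-3 - K)/K + K/K = (-3 - K)/K + 1 = 1 + (-3 - K)/K)
I(Y) = (-4 + 4/Y)**2
-12*N(A(1)) + I(-3) = -(-36)/(5*1) + 16*(-1 - 3)**2/(-3)**2 = -(-36)/5 + 16*(1/9)*(-4)**2 = -(-36)/5 + 16*(1/9)*16 = -12*(-3/5) + 256/9 = 36/5 + 256/9 = 1604/45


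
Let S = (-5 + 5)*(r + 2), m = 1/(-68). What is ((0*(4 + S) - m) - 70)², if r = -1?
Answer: 22648081/4624 ≈ 4897.9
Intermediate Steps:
m = -1/68 ≈ -0.014706
S = 0 (S = (-5 + 5)*(-1 + 2) = 0*1 = 0)
((0*(4 + S) - m) - 70)² = ((0*(4 + 0) - 1*(-1/68)) - 70)² = ((0*4 + 1/68) - 70)² = ((0 + 1/68) - 70)² = (1/68 - 70)² = (-4759/68)² = 22648081/4624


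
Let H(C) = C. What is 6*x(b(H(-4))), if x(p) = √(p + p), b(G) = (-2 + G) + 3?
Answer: 6*I*√6 ≈ 14.697*I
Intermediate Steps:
b(G) = 1 + G
x(p) = √2*√p (x(p) = √(2*p) = √2*√p)
6*x(b(H(-4))) = 6*(√2*√(1 - 4)) = 6*(√2*√(-3)) = 6*(√2*(I*√3)) = 6*(I*√6) = 6*I*√6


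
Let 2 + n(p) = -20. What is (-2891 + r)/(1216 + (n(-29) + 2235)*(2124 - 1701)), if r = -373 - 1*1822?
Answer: -5086/937315 ≈ -0.0054261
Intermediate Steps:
n(p) = -22 (n(p) = -2 - 20 = -22)
r = -2195 (r = -373 - 1822 = -2195)
(-2891 + r)/(1216 + (n(-29) + 2235)*(2124 - 1701)) = (-2891 - 2195)/(1216 + (-22 + 2235)*(2124 - 1701)) = -5086/(1216 + 2213*423) = -5086/(1216 + 936099) = -5086/937315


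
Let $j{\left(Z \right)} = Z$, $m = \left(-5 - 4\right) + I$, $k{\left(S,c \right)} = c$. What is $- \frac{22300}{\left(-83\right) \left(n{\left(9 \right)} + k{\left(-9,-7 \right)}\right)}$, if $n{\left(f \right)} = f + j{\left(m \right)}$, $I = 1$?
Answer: $- \frac{11150}{249} \approx -44.779$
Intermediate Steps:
$m = -8$ ($m = \left(-5 - 4\right) + 1 = -9 + 1 = -8$)
$n{\left(f \right)} = -8 + f$ ($n{\left(f \right)} = f - 8 = -8 + f$)
$- \frac{22300}{\left(-83\right) \left(n{\left(9 \right)} + k{\left(-9,-7 \right)}\right)} = - \frac{22300}{\left(-83\right) \left(\left(-8 + 9\right) - 7\right)} = - \frac{22300}{\left(-83\right) \left(1 - 7\right)} = - \frac{22300}{\left(-83\right) \left(-6\right)} = - \frac{22300}{498} = \left(-22300\right) \frac{1}{498} = - \frac{11150}{249}$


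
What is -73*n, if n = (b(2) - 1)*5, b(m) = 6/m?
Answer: -730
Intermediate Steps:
n = 10 (n = (6/2 - 1)*5 = (6*(1/2) - 1)*5 = (3 - 1)*5 = 2*5 = 10)
-73*n = -73*10 = -730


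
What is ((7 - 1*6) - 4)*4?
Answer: -12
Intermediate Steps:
((7 - 1*6) - 4)*4 = ((7 - 6) - 4)*4 = (1 - 4)*4 = -3*4 = -12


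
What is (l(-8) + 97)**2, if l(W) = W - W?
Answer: 9409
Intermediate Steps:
l(W) = 0
(l(-8) + 97)**2 = (0 + 97)**2 = 97**2 = 9409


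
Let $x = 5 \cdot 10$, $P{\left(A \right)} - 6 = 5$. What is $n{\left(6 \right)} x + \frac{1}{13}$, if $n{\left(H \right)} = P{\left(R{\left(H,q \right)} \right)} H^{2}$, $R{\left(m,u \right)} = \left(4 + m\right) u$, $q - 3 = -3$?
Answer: $\frac{257401}{13} \approx 19800.0$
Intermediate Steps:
$q = 0$ ($q = 3 - 3 = 0$)
$R{\left(m,u \right)} = u \left(4 + m\right)$
$P{\left(A \right)} = 11$ ($P{\left(A \right)} = 6 + 5 = 11$)
$x = 50$
$n{\left(H \right)} = 11 H^{2}$
$n{\left(6 \right)} x + \frac{1}{13} = 11 \cdot 6^{2} \cdot 50 + \frac{1}{13} = 11 \cdot 36 \cdot 50 + \frac{1}{13} = 396 \cdot 50 + \frac{1}{13} = 19800 + \frac{1}{13} = \frac{257401}{13}$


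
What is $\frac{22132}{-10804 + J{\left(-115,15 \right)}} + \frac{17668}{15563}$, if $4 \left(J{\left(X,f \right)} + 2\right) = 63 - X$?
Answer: $- \frac{308612268}{334962449} \approx -0.92133$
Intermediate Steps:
$J{\left(X,f \right)} = \frac{55}{4} - \frac{X}{4}$ ($J{\left(X,f \right)} = -2 + \frac{63 - X}{4} = -2 - \left(- \frac{63}{4} + \frac{X}{4}\right) = \frac{55}{4} - \frac{X}{4}$)
$\frac{22132}{-10804 + J{\left(-115,15 \right)}} + \frac{17668}{15563} = \frac{22132}{-10804 + \left(\frac{55}{4} - - \frac{115}{4}\right)} + \frac{17668}{15563} = \frac{22132}{-10804 + \left(\frac{55}{4} + \frac{115}{4}\right)} + 17668 \cdot \frac{1}{15563} = \frac{22132}{-10804 + \frac{85}{2}} + \frac{17668}{15563} = \frac{22132}{- \frac{21523}{2}} + \frac{17668}{15563} = 22132 \left(- \frac{2}{21523}\right) + \frac{17668}{15563} = - \frac{44264}{21523} + \frac{17668}{15563} = - \frac{308612268}{334962449}$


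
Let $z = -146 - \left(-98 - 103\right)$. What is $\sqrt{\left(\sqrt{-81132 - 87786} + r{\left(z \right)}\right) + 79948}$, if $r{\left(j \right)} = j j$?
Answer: $\sqrt{82973 + i \sqrt{168918}} \approx 288.05 + 0.7134 i$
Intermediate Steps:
$z = 55$ ($z = -146 - -201 = -146 + 201 = 55$)
$r{\left(j \right)} = j^{2}$
$\sqrt{\left(\sqrt{-81132 - 87786} + r{\left(z \right)}\right) + 79948} = \sqrt{\left(\sqrt{-81132 - 87786} + 55^{2}\right) + 79948} = \sqrt{\left(\sqrt{-168918} + 3025\right) + 79948} = \sqrt{\left(i \sqrt{168918} + 3025\right) + 79948} = \sqrt{\left(3025 + i \sqrt{168918}\right) + 79948} = \sqrt{82973 + i \sqrt{168918}}$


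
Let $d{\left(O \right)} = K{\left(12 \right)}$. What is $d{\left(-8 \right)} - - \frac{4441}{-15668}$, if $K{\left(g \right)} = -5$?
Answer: $- \frac{82781}{15668} \approx -5.2834$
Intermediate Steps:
$d{\left(O \right)} = -5$
$d{\left(-8 \right)} - - \frac{4441}{-15668} = -5 - - \frac{4441}{-15668} = -5 - \left(-4441\right) \left(- \frac{1}{15668}\right) = -5 - \frac{4441}{15668} = - \frac{82781}{15668}$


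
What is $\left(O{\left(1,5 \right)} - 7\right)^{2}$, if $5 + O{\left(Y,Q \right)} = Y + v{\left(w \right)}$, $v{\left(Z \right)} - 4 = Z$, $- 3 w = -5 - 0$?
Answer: $\frac{256}{9} \approx 28.444$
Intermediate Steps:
$w = \frac{5}{3}$ ($w = - \frac{-5 - 0}{3} = - \frac{-5 + 0}{3} = \left(- \frac{1}{3}\right) \left(-5\right) = \frac{5}{3} \approx 1.6667$)
$v{\left(Z \right)} = 4 + Z$
$O{\left(Y,Q \right)} = \frac{2}{3} + Y$ ($O{\left(Y,Q \right)} = -5 + \left(Y + \left(4 + \frac{5}{3}\right)\right) = -5 + \left(Y + \frac{17}{3}\right) = -5 + \left(\frac{17}{3} + Y\right) = \frac{2}{3} + Y$)
$\left(O{\left(1,5 \right)} - 7\right)^{2} = \left(\left(\frac{2}{3} + 1\right) - 7\right)^{2} = \left(\frac{5}{3} - 7\right)^{2} = \left(- \frac{16}{3}\right)^{2} = \frac{256}{9}$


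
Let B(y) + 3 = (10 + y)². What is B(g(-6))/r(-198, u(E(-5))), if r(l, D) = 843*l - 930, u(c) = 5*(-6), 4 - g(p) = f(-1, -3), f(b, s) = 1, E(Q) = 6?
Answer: -83/83922 ≈ -0.00098901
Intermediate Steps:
g(p) = 3 (g(p) = 4 - 1*1 = 4 - 1 = 3)
u(c) = -30
r(l, D) = -930 + 843*l
B(y) = -3 + (10 + y)²
B(g(-6))/r(-198, u(E(-5))) = (-3 + (10 + 3)²)/(-930 + 843*(-198)) = (-3 + 13²)/(-930 - 166914) = (-3 + 169)/(-167844) = 166*(-1/167844) = -83/83922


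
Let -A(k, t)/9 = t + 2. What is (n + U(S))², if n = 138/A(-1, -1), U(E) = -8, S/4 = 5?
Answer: 4900/9 ≈ 544.44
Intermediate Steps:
S = 20 (S = 4*5 = 20)
A(k, t) = -18 - 9*t (A(k, t) = -9*(t + 2) = -9*(2 + t) = -18 - 9*t)
n = -46/3 (n = 138/(-18 - 9*(-1)) = 138/(-18 + 9) = 138/(-9) = 138*(-⅑) = -46/3 ≈ -15.333)
(n + U(S))² = (-46/3 - 8)² = (-70/3)² = 4900/9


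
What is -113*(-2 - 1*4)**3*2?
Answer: 48816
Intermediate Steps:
-113*(-2 - 1*4)**3*2 = -113*(-2 - 4)**3*2 = -113*(-6)**3*2 = -(-24408)*2 = -113*(-432) = 48816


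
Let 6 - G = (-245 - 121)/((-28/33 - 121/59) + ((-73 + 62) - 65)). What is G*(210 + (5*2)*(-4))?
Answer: 35547000/153617 ≈ 231.40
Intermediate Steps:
G = 209100/153617 (G = 6 - (-245 - 121)/((-28/33 - 121/59) + ((-73 + 62) - 65)) = 6 - (-366)/((-28*1/33 - 121*1/59) + (-11 - 65)) = 6 - (-366)/((-28/33 - 121/59) - 76) = 6 - (-366)/(-5645/1947 - 76) = 6 - (-366)/(-153617/1947) = 6 - (-366)*(-1947)/153617 = 6 - 1*712602/153617 = 6 - 712602/153617 = 209100/153617 ≈ 1.3612)
G*(210 + (5*2)*(-4)) = 209100*(210 + (5*2)*(-4))/153617 = 209100*(210 + 10*(-4))/153617 = 209100*(210 - 40)/153617 = (209100/153617)*170 = 35547000/153617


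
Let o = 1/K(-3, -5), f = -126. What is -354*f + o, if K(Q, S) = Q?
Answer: 133811/3 ≈ 44604.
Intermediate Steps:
o = -⅓ (o = 1/(-3) = -⅓ ≈ -0.33333)
-354*f + o = -354*(-126) - ⅓ = 44604 - ⅓ = 133811/3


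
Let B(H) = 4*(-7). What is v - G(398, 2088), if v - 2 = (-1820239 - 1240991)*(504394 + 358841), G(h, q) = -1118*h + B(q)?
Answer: -2642560434056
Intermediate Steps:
B(H) = -28
G(h, q) = -28 - 1118*h (G(h, q) = -1118*h - 28 = -28 - 1118*h)
v = -2642560879048 (v = 2 + (-1820239 - 1240991)*(504394 + 358841) = 2 - 3061230*863235 = 2 - 2642560879050 = -2642560879048)
v - G(398, 2088) = -2642560879048 - (-28 - 1118*398) = -2642560879048 - (-28 - 444964) = -2642560879048 - 1*(-444992) = -2642560879048 + 444992 = -2642560434056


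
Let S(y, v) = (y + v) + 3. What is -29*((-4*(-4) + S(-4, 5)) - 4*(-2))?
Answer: -812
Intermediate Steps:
S(y, v) = 3 + v + y (S(y, v) = (v + y) + 3 = 3 + v + y)
-29*((-4*(-4) + S(-4, 5)) - 4*(-2)) = -29*((-4*(-4) + (3 + 5 - 4)) - 4*(-2)) = -29*((16 + 4) + 8) = -29*(20 + 8) = -29*28 = -812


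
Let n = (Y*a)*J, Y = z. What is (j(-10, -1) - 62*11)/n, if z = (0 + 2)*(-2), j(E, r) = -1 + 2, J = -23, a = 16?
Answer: -681/1472 ≈ -0.46264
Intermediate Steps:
j(E, r) = 1
z = -4 (z = 2*(-2) = -4)
Y = -4
n = 1472 (n = -4*16*(-23) = -64*(-23) = 1472)
(j(-10, -1) - 62*11)/n = (1 - 62*11)/1472 = (1 - 682)*(1/1472) = -681*1/1472 = -681/1472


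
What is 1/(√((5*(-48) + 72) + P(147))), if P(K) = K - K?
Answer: -I*√42/84 ≈ -0.077152*I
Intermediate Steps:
P(K) = 0
1/(√((5*(-48) + 72) + P(147))) = 1/(√((5*(-48) + 72) + 0)) = 1/(√((-240 + 72) + 0)) = 1/(√(-168 + 0)) = 1/(√(-168)) = 1/(2*I*√42) = -I*√42/84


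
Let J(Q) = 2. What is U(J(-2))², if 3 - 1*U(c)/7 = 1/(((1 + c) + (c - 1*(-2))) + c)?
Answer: 33124/81 ≈ 408.94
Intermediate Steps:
U(c) = 21 - 7/(3 + 3*c) (U(c) = 21 - 7/(((1 + c) + (c - 1*(-2))) + c) = 21 - 7/(((1 + c) + (c + 2)) + c) = 21 - 7/(((1 + c) + (2 + c)) + c) = 21 - 7/((3 + 2*c) + c) = 21 - 7/(3 + 3*c))
U(J(-2))² = (7*(8 + 9*2)/(3*(1 + 2)))² = ((7/3)*(8 + 18)/3)² = ((7/3)*(⅓)*26)² = (182/9)² = 33124/81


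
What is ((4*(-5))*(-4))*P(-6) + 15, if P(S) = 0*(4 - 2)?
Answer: 15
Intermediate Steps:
P(S) = 0 (P(S) = 0*2 = 0)
((4*(-5))*(-4))*P(-6) + 15 = ((4*(-5))*(-4))*0 + 15 = -20*(-4)*0 + 15 = 80*0 + 15 = 0 + 15 = 15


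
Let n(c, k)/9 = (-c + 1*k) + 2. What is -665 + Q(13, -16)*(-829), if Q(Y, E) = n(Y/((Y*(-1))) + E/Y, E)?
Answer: 1132888/13 ≈ 87145.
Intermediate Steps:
n(c, k) = 18 - 9*c + 9*k (n(c, k) = 9*((-c + 1*k) + 2) = 9*((-c + k) + 2) = 9*((k - c) + 2) = 9*(2 + k - c) = 18 - 9*c + 9*k)
Q(Y, E) = 27 + 9*E - 9*E/Y (Q(Y, E) = 18 - 9*(Y/((Y*(-1))) + E/Y) + 9*E = 18 - 9*(Y/((-Y)) + E/Y) + 9*E = 18 - 9*(Y*(-1/Y) + E/Y) + 9*E = 18 - 9*(-1 + E/Y) + 9*E = 18 + (9 - 9*E/Y) + 9*E = 27 + 9*E - 9*E/Y)
-665 + Q(13, -16)*(-829) = -665 + (27 + 9*(-16) - 9*(-16)/13)*(-829) = -665 + (27 - 144 - 9*(-16)*1/13)*(-829) = -665 + (27 - 144 + 144/13)*(-829) = -665 - 1377/13*(-829) = -665 + 1141533/13 = 1132888/13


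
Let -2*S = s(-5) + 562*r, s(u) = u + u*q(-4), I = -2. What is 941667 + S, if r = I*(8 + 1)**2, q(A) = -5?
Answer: 987179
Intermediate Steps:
r = -162 (r = -2*(8 + 1)**2 = -2*9**2 = -2*81 = -162)
s(u) = -4*u (s(u) = u + u*(-5) = u - 5*u = -4*u)
S = 45512 (S = -(-4*(-5) + 562*(-162))/2 = -(20 - 91044)/2 = -1/2*(-91024) = 45512)
941667 + S = 941667 + 45512 = 987179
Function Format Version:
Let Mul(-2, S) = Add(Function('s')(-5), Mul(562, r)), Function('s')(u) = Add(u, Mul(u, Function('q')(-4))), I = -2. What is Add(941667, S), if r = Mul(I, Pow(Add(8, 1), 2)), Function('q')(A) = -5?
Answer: 987179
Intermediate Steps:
r = -162 (r = Mul(-2, Pow(Add(8, 1), 2)) = Mul(-2, Pow(9, 2)) = Mul(-2, 81) = -162)
Function('s')(u) = Mul(-4, u) (Function('s')(u) = Add(u, Mul(u, -5)) = Add(u, Mul(-5, u)) = Mul(-4, u))
S = 45512 (S = Mul(Rational(-1, 2), Add(Mul(-4, -5), Mul(562, -162))) = Mul(Rational(-1, 2), Add(20, -91044)) = Mul(Rational(-1, 2), -91024) = 45512)
Add(941667, S) = Add(941667, 45512) = 987179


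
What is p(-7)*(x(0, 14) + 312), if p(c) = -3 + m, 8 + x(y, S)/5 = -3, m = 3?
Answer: 0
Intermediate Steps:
x(y, S) = -55 (x(y, S) = -40 + 5*(-3) = -40 - 15 = -55)
p(c) = 0 (p(c) = -3 + 3 = 0)
p(-7)*(x(0, 14) + 312) = 0*(-55 + 312) = 0*257 = 0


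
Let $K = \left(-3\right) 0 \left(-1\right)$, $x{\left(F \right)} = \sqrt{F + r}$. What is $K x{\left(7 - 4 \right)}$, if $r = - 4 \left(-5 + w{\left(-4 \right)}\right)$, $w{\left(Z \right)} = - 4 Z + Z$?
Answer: $0$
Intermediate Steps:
$w{\left(Z \right)} = - 3 Z$
$r = -28$ ($r = - 4 \left(-5 - -12\right) = - 4 \left(-5 + 12\right) = \left(-4\right) 7 = -28$)
$x{\left(F \right)} = \sqrt{-28 + F}$ ($x{\left(F \right)} = \sqrt{F - 28} = \sqrt{-28 + F}$)
$K = 0$ ($K = 0 \left(-1\right) = 0$)
$K x{\left(7 - 4 \right)} = 0 \sqrt{-28 + \left(7 - 4\right)} = 0 \sqrt{-28 + 3} = 0 \sqrt{-25} = 0 \cdot 5 i = 0$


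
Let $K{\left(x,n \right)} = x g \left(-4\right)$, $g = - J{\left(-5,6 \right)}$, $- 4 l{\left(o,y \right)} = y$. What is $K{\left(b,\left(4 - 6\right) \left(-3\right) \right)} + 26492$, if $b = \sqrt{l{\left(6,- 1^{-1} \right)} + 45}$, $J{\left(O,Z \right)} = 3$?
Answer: $26492 + 6 \sqrt{181} \approx 26573.0$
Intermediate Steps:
$l{\left(o,y \right)} = - \frac{y}{4}$
$g = -3$ ($g = \left(-1\right) 3 = -3$)
$b = \frac{\sqrt{181}}{2}$ ($b = \sqrt{- \frac{\left(-1\right) 1^{-1}}{4} + 45} = \sqrt{- \frac{\left(-1\right) 1}{4} + 45} = \sqrt{\left(- \frac{1}{4}\right) \left(-1\right) + 45} = \sqrt{\frac{1}{4} + 45} = \sqrt{\frac{181}{4}} = \frac{\sqrt{181}}{2} \approx 6.7268$)
$K{\left(x,n \right)} = 12 x$ ($K{\left(x,n \right)} = x \left(-3\right) \left(-4\right) = - 3 x \left(-4\right) = 12 x$)
$K{\left(b,\left(4 - 6\right) \left(-3\right) \right)} + 26492 = 12 \frac{\sqrt{181}}{2} + 26492 = 6 \sqrt{181} + 26492 = 26492 + 6 \sqrt{181}$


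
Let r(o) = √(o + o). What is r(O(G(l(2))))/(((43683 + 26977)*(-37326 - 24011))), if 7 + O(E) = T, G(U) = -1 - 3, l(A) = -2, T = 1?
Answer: -I*√3/2167036210 ≈ -7.9927e-10*I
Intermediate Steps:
G(U) = -4
O(E) = -6 (O(E) = -7 + 1 = -6)
r(o) = √2*√o (r(o) = √(2*o) = √2*√o)
r(O(G(l(2))))/(((43683 + 26977)*(-37326 - 24011))) = (√2*√(-6))/(((43683 + 26977)*(-37326 - 24011))) = (√2*(I*√6))/((70660*(-61337))) = (2*I*√3)/(-4334072420) = (2*I*√3)*(-1/4334072420) = -I*√3/2167036210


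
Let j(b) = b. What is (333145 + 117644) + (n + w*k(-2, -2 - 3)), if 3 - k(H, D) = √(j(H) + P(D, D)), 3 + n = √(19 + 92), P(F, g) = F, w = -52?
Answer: 450630 + √111 + 52*I*√7 ≈ 4.5064e+5 + 137.58*I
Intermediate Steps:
n = -3 + √111 (n = -3 + √(19 + 92) = -3 + √111 ≈ 7.5357)
k(H, D) = 3 - √(D + H) (k(H, D) = 3 - √(H + D) = 3 - √(D + H))
(333145 + 117644) + (n + w*k(-2, -2 - 3)) = (333145 + 117644) + ((-3 + √111) - 52*(3 - √((-2 - 3) - 2))) = 450789 + ((-3 + √111) - 52*(3 - √(-5 - 2))) = 450789 + ((-3 + √111) - 52*(3 - √(-7))) = 450789 + ((-3 + √111) - 52*(3 - I*√7)) = 450789 + ((-3 + √111) + (-156 + 52*I*√7)) = 450789 + (-159 + √111 + 52*I*√7) = 450630 + √111 + 52*I*√7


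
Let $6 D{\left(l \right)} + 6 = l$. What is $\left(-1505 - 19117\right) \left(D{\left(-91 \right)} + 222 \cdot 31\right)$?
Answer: $-141587215$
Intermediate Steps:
$D{\left(l \right)} = -1 + \frac{l}{6}$
$\left(-1505 - 19117\right) \left(D{\left(-91 \right)} + 222 \cdot 31\right) = \left(-1505 - 19117\right) \left(\left(-1 + \frac{1}{6} \left(-91\right)\right) + 222 \cdot 31\right) = - 20622 \left(\left(-1 - \frac{91}{6}\right) + 6882\right) = - 20622 \left(- \frac{97}{6} + 6882\right) = \left(-20622\right) \frac{41195}{6} = -141587215$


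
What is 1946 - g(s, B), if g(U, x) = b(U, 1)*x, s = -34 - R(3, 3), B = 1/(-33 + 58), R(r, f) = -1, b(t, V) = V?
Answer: 48649/25 ≈ 1946.0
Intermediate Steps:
B = 1/25 ≈ 0.040000
s = -33 (s = -34 - 1*(-1) = -34 + 1 = -33)
g(U, x) = x (g(U, x) = 1*x = x)
1946 - g(s, B) = 1946 - 1*1/25 = 1946 - 1/25 = 48649/25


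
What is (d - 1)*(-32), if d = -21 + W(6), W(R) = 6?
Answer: 512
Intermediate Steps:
d = -15 (d = -21 + 6 = -15)
(d - 1)*(-32) = (-15 - 1)*(-32) = -16*(-32) = 512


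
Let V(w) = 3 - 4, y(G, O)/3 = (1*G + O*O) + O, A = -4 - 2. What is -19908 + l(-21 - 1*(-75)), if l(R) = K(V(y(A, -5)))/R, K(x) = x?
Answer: -1075033/54 ≈ -19908.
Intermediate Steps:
A = -6
y(G, O) = 3*G + 3*O + 3*O² (y(G, O) = 3*((1*G + O*O) + O) = 3*((G + O²) + O) = 3*(G + O + O²) = 3*G + 3*O + 3*O²)
V(w) = -1
l(R) = -1/R
-19908 + l(-21 - 1*(-75)) = -19908 - 1/(-21 - 1*(-75)) = -19908 - 1/(-21 + 75) = -19908 - 1/54 = -1075033/54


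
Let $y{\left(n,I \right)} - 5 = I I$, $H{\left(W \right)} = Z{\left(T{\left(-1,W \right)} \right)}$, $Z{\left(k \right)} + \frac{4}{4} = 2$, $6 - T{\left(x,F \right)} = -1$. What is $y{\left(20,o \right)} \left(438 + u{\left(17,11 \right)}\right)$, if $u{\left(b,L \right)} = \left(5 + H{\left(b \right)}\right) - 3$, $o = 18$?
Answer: $145089$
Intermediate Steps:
$T{\left(x,F \right)} = 7$ ($T{\left(x,F \right)} = 6 - -1 = 6 + 1 = 7$)
$Z{\left(k \right)} = 1$ ($Z{\left(k \right)} = -1 + 2 = 1$)
$H{\left(W \right)} = 1$
$y{\left(n,I \right)} = 5 + I^{2}$ ($y{\left(n,I \right)} = 5 + I I = 5 + I^{2}$)
$u{\left(b,L \right)} = 3$ ($u{\left(b,L \right)} = \left(5 + 1\right) - 3 = 6 - 3 = 3$)
$y{\left(20,o \right)} \left(438 + u{\left(17,11 \right)}\right) = \left(5 + 18^{2}\right) \left(438 + 3\right) = \left(5 + 324\right) 441 = 329 \cdot 441 = 145089$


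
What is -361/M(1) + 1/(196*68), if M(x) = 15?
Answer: -4811393/199920 ≈ -24.067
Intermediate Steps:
-361/M(1) + 1/(196*68) = -361/15 + 1/(196*68) = -361*1/15 + (1/196)*(1/68) = -361/15 + 1/13328 = -4811393/199920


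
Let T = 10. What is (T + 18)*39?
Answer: 1092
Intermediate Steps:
(T + 18)*39 = (10 + 18)*39 = 28*39 = 1092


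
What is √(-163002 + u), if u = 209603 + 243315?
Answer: 22*√599 ≈ 538.44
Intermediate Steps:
u = 452918
√(-163002 + u) = √(-163002 + 452918) = √289916 = 22*√599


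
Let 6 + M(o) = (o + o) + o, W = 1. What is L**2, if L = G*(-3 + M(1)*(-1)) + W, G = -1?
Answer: 1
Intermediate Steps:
M(o) = -6 + 3*o (M(o) = -6 + ((o + o) + o) = -6 + (2*o + o) = -6 + 3*o)
L = 1 (L = -(-3 + (-6 + 3*1)*(-1)) + 1 = -(-3 + (-6 + 3)*(-1)) + 1 = -(-3 - 3*(-1)) + 1 = -(-3 + 3) + 1 = -1*0 + 1 = 0 + 1 = 1)
L**2 = 1**2 = 1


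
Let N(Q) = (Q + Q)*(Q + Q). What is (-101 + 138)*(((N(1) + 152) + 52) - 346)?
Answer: -5106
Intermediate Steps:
N(Q) = 4*Q² (N(Q) = (2*Q)*(2*Q) = 4*Q²)
(-101 + 138)*(((N(1) + 152) + 52) - 346) = (-101 + 138)*(((4*1² + 152) + 52) - 346) = 37*(((4*1 + 152) + 52) - 346) = 37*(((4 + 152) + 52) - 346) = 37*((156 + 52) - 346) = 37*(208 - 346) = 37*(-138) = -5106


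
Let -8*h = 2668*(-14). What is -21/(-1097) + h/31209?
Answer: 5777282/34236273 ≈ 0.16875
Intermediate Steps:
h = 4669 (h = -667*(-14)/2 = -1/8*(-37352) = 4669)
-21/(-1097) + h/31209 = -21/(-1097) + 4669/31209 = -21*(-1/1097) + 4669*(1/31209) = 21/1097 + 4669/31209 = 5777282/34236273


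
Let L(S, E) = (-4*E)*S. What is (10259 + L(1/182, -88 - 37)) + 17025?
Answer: 2483094/91 ≈ 27287.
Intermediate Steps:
L(S, E) = -4*E*S
(10259 + L(1/182, -88 - 37)) + 17025 = (10259 - 4*(-88 - 37)/182) + 17025 = (10259 - 4*(-125)*1/182) + 17025 = (10259 + 250/91) + 17025 = 933819/91 + 17025 = 2483094/91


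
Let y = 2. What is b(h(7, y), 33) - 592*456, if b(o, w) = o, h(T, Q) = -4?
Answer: -269956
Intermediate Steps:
b(h(7, y), 33) - 592*456 = -4 - 592*456 = -4 - 269952 = -269956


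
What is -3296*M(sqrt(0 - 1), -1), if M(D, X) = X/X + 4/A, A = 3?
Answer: -23072/3 ≈ -7690.7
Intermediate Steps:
M(D, X) = 7/3 (M(D, X) = X/X + 4/3 = 1 + 4*(1/3) = 1 + 4/3 = 7/3)
-3296*M(sqrt(0 - 1), -1) = -3296*7/3 = -23072/3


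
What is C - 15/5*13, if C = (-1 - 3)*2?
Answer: -47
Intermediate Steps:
C = -8 (C = -4*2 = -8)
C - 15/5*13 = -8 - 15/5*13 = -8 - 15*⅕*13 = -8 - 3*13 = -8 - 39 = -47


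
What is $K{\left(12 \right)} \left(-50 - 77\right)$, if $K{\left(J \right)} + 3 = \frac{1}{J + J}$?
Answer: $\frac{9017}{24} \approx 375.71$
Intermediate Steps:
$K{\left(J \right)} = -3 + \frac{1}{2 J}$ ($K{\left(J \right)} = -3 + \frac{1}{J + J} = -3 + \frac{1}{2 J}$)
$K{\left(12 \right)} \left(-50 - 77\right) = \left(-3 + \frac{1}{2 \cdot 12}\right) \left(-50 - 77\right) = \left(-3 + \frac{1}{2} \cdot \frac{1}{12}\right) \left(-127\right) = \left(-3 + \frac{1}{24}\right) \left(-127\right) = \left(- \frac{71}{24}\right) \left(-127\right) = \frac{9017}{24}$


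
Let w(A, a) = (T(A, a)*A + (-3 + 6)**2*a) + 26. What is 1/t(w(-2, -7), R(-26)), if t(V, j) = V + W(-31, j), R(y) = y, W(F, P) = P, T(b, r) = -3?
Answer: -1/57 ≈ -0.017544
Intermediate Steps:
w(A, a) = 26 - 3*A + 9*a (w(A, a) = (-3*A + (-3 + 6)**2*a) + 26 = (-3*A + 3**2*a) + 26 = (-3*A + 9*a) + 26 = 26 - 3*A + 9*a)
t(V, j) = V + j
1/t(w(-2, -7), R(-26)) = 1/((26 - 3*(-2) + 9*(-7)) - 26) = 1/((26 + 6 - 63) - 26) = 1/(-31 - 26) = 1/(-57) = -1/57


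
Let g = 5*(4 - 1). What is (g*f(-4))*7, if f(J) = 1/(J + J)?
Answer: -105/8 ≈ -13.125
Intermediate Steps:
g = 15 (g = 5*3 = 15)
f(J) = 1/(2*J)
(g*f(-4))*7 = (15*((½)/(-4)))*7 = (15*((½)*(-¼)))*7 = (15*(-⅛))*7 = -15/8*7 = -105/8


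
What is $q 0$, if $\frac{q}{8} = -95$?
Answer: $0$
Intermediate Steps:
$q = -760$ ($q = 8 \left(-95\right) = -760$)
$q 0 = \left(-760\right) 0 = 0$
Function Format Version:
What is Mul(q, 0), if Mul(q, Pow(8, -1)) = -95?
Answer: 0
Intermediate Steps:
q = -760 (q = Mul(8, -95) = -760)
Mul(q, 0) = Mul(-760, 0) = 0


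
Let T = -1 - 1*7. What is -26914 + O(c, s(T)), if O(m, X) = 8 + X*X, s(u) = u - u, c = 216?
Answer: -26906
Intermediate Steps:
T = -8 (T = -1 - 7 = -8)
s(u) = 0
O(m, X) = 8 + X**2
-26914 + O(c, s(T)) = -26914 + (8 + 0**2) = -26914 + (8 + 0) = -26914 + 8 = -26906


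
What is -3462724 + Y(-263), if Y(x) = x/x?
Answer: -3462723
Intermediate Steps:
Y(x) = 1
-3462724 + Y(-263) = -3462724 + 1 = -3462723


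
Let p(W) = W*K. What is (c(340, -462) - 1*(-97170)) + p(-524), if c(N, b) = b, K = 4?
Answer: 94612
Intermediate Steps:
p(W) = 4*W (p(W) = W*4 = 4*W)
(c(340, -462) - 1*(-97170)) + p(-524) = (-462 - 1*(-97170)) + 4*(-524) = (-462 + 97170) - 2096 = 96708 - 2096 = 94612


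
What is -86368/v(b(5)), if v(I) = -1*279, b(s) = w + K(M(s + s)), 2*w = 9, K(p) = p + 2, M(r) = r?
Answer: 86368/279 ≈ 309.56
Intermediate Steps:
K(p) = 2 + p
w = 9/2 (w = (1/2)*9 = 9/2 ≈ 4.5000)
b(s) = 13/2 + 2*s (b(s) = 9/2 + (2 + (s + s)) = 9/2 + (2 + 2*s) = 13/2 + 2*s)
v(I) = -279
-86368/v(b(5)) = -86368/(-279) = -86368*(-1/279) = 86368/279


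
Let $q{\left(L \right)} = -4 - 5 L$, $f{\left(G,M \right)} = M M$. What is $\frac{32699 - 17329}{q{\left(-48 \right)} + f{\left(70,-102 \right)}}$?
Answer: $\frac{1537}{1064} \approx 1.4445$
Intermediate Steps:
$f{\left(G,M \right)} = M^{2}$
$\frac{32699 - 17329}{q{\left(-48 \right)} + f{\left(70,-102 \right)}} = \frac{32699 - 17329}{\left(-4 - -240\right) + \left(-102\right)^{2}} = \frac{15370}{\left(-4 + 240\right) + 10404} = \frac{15370}{236 + 10404} = \frac{15370}{10640} = 15370 \cdot \frac{1}{10640} = \frac{1537}{1064}$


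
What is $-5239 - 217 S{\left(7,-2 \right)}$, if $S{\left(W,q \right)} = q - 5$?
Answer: $-3720$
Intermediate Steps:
$S{\left(W,q \right)} = -5 + q$
$-5239 - 217 S{\left(7,-2 \right)} = -5239 - 217 \left(-5 - 2\right) = -5239 - 217 \left(-7\right) = -5239 - -1519 = -5239 + 1519 = -3720$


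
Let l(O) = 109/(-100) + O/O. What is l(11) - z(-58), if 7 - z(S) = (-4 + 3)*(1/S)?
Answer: -20511/2900 ≈ -7.0728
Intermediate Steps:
z(S) = 7 + 1/S (z(S) = 7 - (-4 + 3)*1/S = 7 - (-1)/S = 7 + 1/S)
l(O) = -9/100 (l(O) = 109*(-1/100) + 1 = -109/100 + 1 = -9/100)
l(11) - z(-58) = -9/100 - (7 + 1/(-58)) = -9/100 - (7 - 1/58) = -9/100 - 1*405/58 = -9/100 - 405/58 = -20511/2900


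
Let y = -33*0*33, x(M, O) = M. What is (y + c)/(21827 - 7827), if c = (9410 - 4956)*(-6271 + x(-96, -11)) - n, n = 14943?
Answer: -28373561/14000 ≈ -2026.7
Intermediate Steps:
y = 0 (y = 0*33 = 0)
c = -28373561 (c = (9410 - 4956)*(-6271 - 96) - 1*14943 = 4454*(-6367) - 14943 = -28358618 - 14943 = -28373561)
(y + c)/(21827 - 7827) = (0 - 28373561)/(21827 - 7827) = -28373561/14000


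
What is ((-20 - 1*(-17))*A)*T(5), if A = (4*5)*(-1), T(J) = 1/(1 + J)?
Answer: 10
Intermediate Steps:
A = -20 (A = 20*(-1) = -20)
((-20 - 1*(-17))*A)*T(5) = ((-20 - 1*(-17))*(-20))/(1 + 5) = ((-20 + 17)*(-20))/6 = -3*(-20)*(⅙) = 60*(⅙) = 10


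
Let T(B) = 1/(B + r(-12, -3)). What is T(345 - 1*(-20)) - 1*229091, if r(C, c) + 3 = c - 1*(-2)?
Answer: -82701850/361 ≈ -2.2909e+5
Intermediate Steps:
r(C, c) = -1 + c (r(C, c) = -3 + (c - 1*(-2)) = -3 + (c + 2) = -3 + (2 + c) = -1 + c)
T(B) = 1/(-4 + B) (T(B) = 1/(B + (-1 - 3)) = 1/(B - 4) = 1/(-4 + B))
T(345 - 1*(-20)) - 1*229091 = 1/(-4 + (345 - 1*(-20))) - 1*229091 = 1/(-4 + (345 + 20)) - 229091 = 1/(-4 + 365) - 229091 = 1/361 - 229091 = -82701850/361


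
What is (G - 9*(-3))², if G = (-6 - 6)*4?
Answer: 441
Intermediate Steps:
G = -48 (G = -12*4 = -48)
(G - 9*(-3))² = (-48 - 9*(-3))² = (-48 + 27)² = (-21)² = 441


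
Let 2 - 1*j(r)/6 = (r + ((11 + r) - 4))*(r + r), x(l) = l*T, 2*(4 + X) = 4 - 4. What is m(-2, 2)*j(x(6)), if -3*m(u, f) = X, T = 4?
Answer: -21104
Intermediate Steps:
X = -4 (X = -4 + (4 - 4)/2 = -4 + (½)*0 = -4 + 0 = -4)
m(u, f) = 4/3 (m(u, f) = -⅓*(-4) = 4/3)
x(l) = 4*l (x(l) = l*4 = 4*l)
j(r) = 12 - 12*r*(7 + 2*r) (j(r) = 12 - 6*(r + ((11 + r) - 4))*(r + r) = 12 - 6*(r + (7 + r))*2*r = 12 - 6*(7 + 2*r)*2*r = 12 - 12*r*(7 + 2*r))
m(-2, 2)*j(x(6)) = 4*(12 - 336*6 - 24*(4*6)²)/3 = 4*(12 - 84*24 - 24*24²)/3 = 4*(12 - 2016 - 24*576)/3 = 4*(12 - 2016 - 13824)/3 = (4/3)*(-15828) = -21104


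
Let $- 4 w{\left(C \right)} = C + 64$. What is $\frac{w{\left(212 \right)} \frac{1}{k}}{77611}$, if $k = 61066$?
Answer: $- \frac{69}{4739393326} \approx -1.4559 \cdot 10^{-8}$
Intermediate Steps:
$w{\left(C \right)} = -16 - \frac{C}{4}$ ($w{\left(C \right)} = - \frac{C + 64}{4} = - \frac{64 + C}{4} = -16 - \frac{C}{4}$)
$\frac{w{\left(212 \right)} \frac{1}{k}}{77611} = \frac{\left(-16 - 53\right) \frac{1}{61066}}{77611} = \left(-16 - 53\right) \frac{1}{61066} \cdot \frac{1}{77611} = \left(-69\right) \frac{1}{61066} \cdot \frac{1}{77611} = \left(- \frac{69}{61066}\right) \frac{1}{77611} = - \frac{69}{4739393326}$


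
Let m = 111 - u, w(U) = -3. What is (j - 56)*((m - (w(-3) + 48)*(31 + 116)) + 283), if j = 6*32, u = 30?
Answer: -850136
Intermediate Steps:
j = 192
m = 81 (m = 111 - 1*30 = 111 - 30 = 81)
(j - 56)*((m - (w(-3) + 48)*(31 + 116)) + 283) = (192 - 56)*((81 - (-3 + 48)*(31 + 116)) + 283) = 136*((81 - 45*147) + 283) = 136*((81 - 1*6615) + 283) = 136*((81 - 6615) + 283) = 136*(-6534 + 283) = 136*(-6251) = -850136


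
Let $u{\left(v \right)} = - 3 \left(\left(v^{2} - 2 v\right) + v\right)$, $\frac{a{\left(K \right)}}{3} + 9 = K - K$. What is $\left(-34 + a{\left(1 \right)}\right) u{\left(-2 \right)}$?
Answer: $1098$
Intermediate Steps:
$a{\left(K \right)} = -27$ ($a{\left(K \right)} = -27 + 3 \left(K - K\right) = -27 + 3 \cdot 0 = -27 + 0 = -27$)
$u{\left(v \right)} = - 3 v^{2} + 3 v$ ($u{\left(v \right)} = - 3 \left(v^{2} - v\right) = - 3 v^{2} + 3 v$)
$\left(-34 + a{\left(1 \right)}\right) u{\left(-2 \right)} = \left(-34 - 27\right) 3 \left(-2\right) \left(1 - -2\right) = - 61 \cdot 3 \left(-2\right) \left(1 + 2\right) = - 61 \cdot 3 \left(-2\right) 3 = \left(-61\right) \left(-18\right) = 1098$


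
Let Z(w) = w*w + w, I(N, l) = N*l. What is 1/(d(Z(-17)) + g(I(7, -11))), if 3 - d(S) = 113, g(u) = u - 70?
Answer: -1/257 ≈ -0.0038911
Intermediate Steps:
Z(w) = w + w² (Z(w) = w² + w = w + w²)
g(u) = -70 + u
d(S) = -110 (d(S) = 3 - 1*113 = 3 - 113 = -110)
1/(d(Z(-17)) + g(I(7, -11))) = 1/(-110 + (-70 + 7*(-11))) = 1/(-110 + (-70 - 77)) = 1/(-110 - 147) = 1/(-257) = -1/257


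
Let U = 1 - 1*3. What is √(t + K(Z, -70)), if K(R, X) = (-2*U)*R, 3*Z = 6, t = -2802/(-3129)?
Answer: √9676954/1043 ≈ 2.9825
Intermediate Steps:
t = 934/1043 (t = -2802*(-1/3129) = 934/1043 ≈ 0.89549)
U = -2 (U = 1 - 3 = -2)
Z = 2 (Z = (⅓)*6 = 2)
K(R, X) = 4*R (K(R, X) = (-2*(-2))*R = 4*R)
√(t + K(Z, -70)) = √(934/1043 + 4*2) = √(934/1043 + 8) = √(9278/1043) = √9676954/1043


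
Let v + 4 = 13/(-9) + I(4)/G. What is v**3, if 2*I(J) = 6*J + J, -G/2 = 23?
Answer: -1685159000/8869743 ≈ -189.99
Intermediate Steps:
G = -46 (G = -2*23 = -46)
I(J) = 7*J/2 (I(J) = (6*J + J)/2 = (7*J)/2 = 7*J/2)
v = -1190/207 (v = -4 + (13/(-9) + ((7/2)*4)/(-46)) = -4 + (13*(-1/9) + 14*(-1/46)) = -4 + (-13/9 - 7/23) = -4 - 362/207 = -1190/207 ≈ -5.7488)
v**3 = (-1190/207)**3 = -1685159000/8869743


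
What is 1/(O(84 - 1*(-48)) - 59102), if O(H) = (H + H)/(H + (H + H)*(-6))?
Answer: -11/650124 ≈ -1.6920e-5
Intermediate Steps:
O(H) = -2/11 (O(H) = (2*H)/(H + (2*H)*(-6)) = (2*H)/(H - 12*H) = (2*H)/((-11*H)) = (2*H)*(-1/(11*H)) = -2/11)
1/(O(84 - 1*(-48)) - 59102) = 1/(-2/11 - 59102) = 1/(-650124/11) = -11/650124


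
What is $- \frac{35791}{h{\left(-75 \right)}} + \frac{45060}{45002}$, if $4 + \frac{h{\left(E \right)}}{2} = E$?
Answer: $\frac{808893031}{3555158} \approx 227.53$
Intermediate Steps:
$h{\left(E \right)} = -8 + 2 E$
$- \frac{35791}{h{\left(-75 \right)}} + \frac{45060}{45002} = - \frac{35791}{-8 + 2 \left(-75\right)} + \frac{45060}{45002} = - \frac{35791}{-8 - 150} + 45060 \cdot \frac{1}{45002} = - \frac{35791}{-158} + \frac{22530}{22501} = \left(-35791\right) \left(- \frac{1}{158}\right) + \frac{22530}{22501} = \frac{35791}{158} + \frac{22530}{22501} = \frac{808893031}{3555158}$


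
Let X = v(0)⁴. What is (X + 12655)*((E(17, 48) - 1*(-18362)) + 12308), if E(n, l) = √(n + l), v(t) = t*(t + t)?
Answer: 388128850 + 12655*√65 ≈ 3.8823e+8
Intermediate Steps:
v(t) = 2*t² (v(t) = t*(2*t) = 2*t²)
E(n, l) = √(l + n)
X = 0 (X = (2*0²)⁴ = (2*0)⁴ = 0⁴ = 0)
(X + 12655)*((E(17, 48) - 1*(-18362)) + 12308) = (0 + 12655)*((√(48 + 17) - 1*(-18362)) + 12308) = 12655*((√65 + 18362) + 12308) = 12655*((18362 + √65) + 12308) = 12655*(30670 + √65) = 388128850 + 12655*√65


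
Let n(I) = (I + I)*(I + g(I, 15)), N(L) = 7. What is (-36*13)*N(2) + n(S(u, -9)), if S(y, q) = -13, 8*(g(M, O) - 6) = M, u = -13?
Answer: -12207/4 ≈ -3051.8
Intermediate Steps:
g(M, O) = 6 + M/8
n(I) = 2*I*(6 + 9*I/8) (n(I) = (I + I)*(I + (6 + I/8)) = (2*I)*(6 + 9*I/8) = 2*I*(6 + 9*I/8))
(-36*13)*N(2) + n(S(u, -9)) = -36*13*7 + (¾)*(-13)*(16 + 3*(-13)) = -468*7 + (¾)*(-13)*(16 - 39) = -3276 + (¾)*(-13)*(-23) = -3276 + 897/4 = -12207/4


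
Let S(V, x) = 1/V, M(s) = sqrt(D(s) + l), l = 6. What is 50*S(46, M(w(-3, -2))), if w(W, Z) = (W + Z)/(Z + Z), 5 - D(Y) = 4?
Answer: 25/23 ≈ 1.0870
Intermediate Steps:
D(Y) = 1 (D(Y) = 5 - 1*4 = 5 - 4 = 1)
w(W, Z) = (W + Z)/(2*Z) (w(W, Z) = (W + Z)/((2*Z)) = (W + Z)*(1/(2*Z)) = (W + Z)/(2*Z))
M(s) = sqrt(7) (M(s) = sqrt(1 + 6) = sqrt(7))
50*S(46, M(w(-3, -2))) = 50/46 = 50*(1/46) = 25/23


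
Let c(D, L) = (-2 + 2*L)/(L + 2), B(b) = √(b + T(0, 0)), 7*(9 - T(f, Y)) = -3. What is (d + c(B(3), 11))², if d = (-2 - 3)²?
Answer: 119025/169 ≈ 704.29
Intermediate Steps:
T(f, Y) = 66/7 (T(f, Y) = 9 - ⅐*(-3) = 9 + 3/7 = 66/7)
B(b) = √(66/7 + b) (B(b) = √(b + 66/7) = √(66/7 + b))
c(D, L) = (-2 + 2*L)/(2 + L)
d = 25 (d = (-5)² = 25)
(d + c(B(3), 11))² = (25 + 2*(-1 + 11)/(2 + 11))² = (25 + 2*10/13)² = (25 + 2*(1/13)*10)² = (25 + 20/13)² = (345/13)² = 119025/169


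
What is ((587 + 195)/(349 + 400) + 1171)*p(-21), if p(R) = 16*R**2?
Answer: 884883888/107 ≈ 8.2699e+6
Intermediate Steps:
((587 + 195)/(349 + 400) + 1171)*p(-21) = ((587 + 195)/(349 + 400) + 1171)*(16*(-21)**2) = (782/749 + 1171)*(16*441) = (782*(1/749) + 1171)*7056 = (782/749 + 1171)*7056 = (877861/749)*7056 = 884883888/107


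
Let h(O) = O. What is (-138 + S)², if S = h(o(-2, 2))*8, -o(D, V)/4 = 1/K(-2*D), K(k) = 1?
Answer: 28900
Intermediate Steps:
o(D, V) = -4 (o(D, V) = -4/1 = -4*1 = -4)
S = -32 (S = -4*8 = -32)
(-138 + S)² = (-138 - 32)² = (-170)² = 28900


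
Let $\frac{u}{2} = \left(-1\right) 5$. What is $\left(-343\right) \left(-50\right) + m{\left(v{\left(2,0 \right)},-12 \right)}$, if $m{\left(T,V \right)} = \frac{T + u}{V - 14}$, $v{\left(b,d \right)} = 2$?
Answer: $\frac{222954}{13} \approx 17150.0$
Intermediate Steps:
$u = -10$ ($u = 2 \left(\left(-1\right) 5\right) = 2 \left(-5\right) = -10$)
$m{\left(T,V \right)} = \frac{-10 + T}{-14 + V}$ ($m{\left(T,V \right)} = \frac{T - 10}{V - 14} = \frac{-10 + T}{-14 + V}$)
$\left(-343\right) \left(-50\right) + m{\left(v{\left(2,0 \right)},-12 \right)} = \left(-343\right) \left(-50\right) + \frac{-10 + 2}{-14 - 12} = 17150 + \frac{1}{-26} \left(-8\right) = 17150 - - \frac{4}{13} = 17150 + \frac{4}{13} = \frac{222954}{13}$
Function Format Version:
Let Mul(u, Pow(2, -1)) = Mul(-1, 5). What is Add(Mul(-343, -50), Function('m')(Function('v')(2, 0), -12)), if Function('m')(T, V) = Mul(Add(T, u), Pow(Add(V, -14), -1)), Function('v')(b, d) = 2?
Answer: Rational(222954, 13) ≈ 17150.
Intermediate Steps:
u = -10 (u = Mul(2, Mul(-1, 5)) = Mul(2, -5) = -10)
Function('m')(T, V) = Mul(Pow(Add(-14, V), -1), Add(-10, T)) (Function('m')(T, V) = Mul(Add(T, -10), Pow(Add(V, -14), -1)) = Mul(Add(-10, T), Pow(Add(-14, V), -1)) = Mul(Pow(Add(-14, V), -1), Add(-10, T)))
Add(Mul(-343, -50), Function('m')(Function('v')(2, 0), -12)) = Add(Mul(-343, -50), Mul(Pow(Add(-14, -12), -1), Add(-10, 2))) = Add(17150, Mul(Pow(-26, -1), -8)) = Add(17150, Mul(Rational(-1, 26), -8)) = Add(17150, Rational(4, 13)) = Rational(222954, 13)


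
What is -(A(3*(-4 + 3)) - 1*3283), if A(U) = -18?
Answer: 3301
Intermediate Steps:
-(A(3*(-4 + 3)) - 1*3283) = -(-18 - 1*3283) = -(-18 - 3283) = -1*(-3301) = 3301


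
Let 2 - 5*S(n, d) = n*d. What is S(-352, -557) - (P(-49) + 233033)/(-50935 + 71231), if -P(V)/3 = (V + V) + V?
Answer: -1990220861/50740 ≈ -39224.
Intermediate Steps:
P(V) = -9*V (P(V) = -3*((V + V) + V) = -3*(2*V + V) = -9*V)
S(n, d) = ⅖ - d*n/5 (S(n, d) = ⅖ - n*d/5 = ⅖ - d*n/5)
S(-352, -557) - (P(-49) + 233033)/(-50935 + 71231) = (⅖ - ⅕*(-557)*(-352)) - (-9*(-49) + 233033)/(-50935 + 71231) = (⅖ - 196064/5) - (441 + 233033)/20296 = -196062/5 - 233474/20296 = -196062/5 - 1*116737/10148 = -196062/5 - 116737/10148 = -1990220861/50740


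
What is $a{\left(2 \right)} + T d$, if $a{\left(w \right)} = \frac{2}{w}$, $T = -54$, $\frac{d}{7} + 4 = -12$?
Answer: $6049$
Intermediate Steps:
$d = -112$ ($d = -28 + 7 \left(-12\right) = -28 - 84 = -112$)
$a{\left(2 \right)} + T d = \frac{2}{2} - -6048 = 2 \cdot \frac{1}{2} + 6048 = 1 + 6048 = 6049$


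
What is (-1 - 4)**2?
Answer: 25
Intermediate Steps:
(-1 - 4)**2 = (-5)**2 = 25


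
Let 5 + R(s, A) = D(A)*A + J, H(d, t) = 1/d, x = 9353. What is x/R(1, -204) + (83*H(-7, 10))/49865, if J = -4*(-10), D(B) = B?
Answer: 3261254382/14538489805 ≈ 0.22432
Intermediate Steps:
J = 40
R(s, A) = 35 + A² (R(s, A) = -5 + (A*A + 40) = -5 + (A² + 40) = -5 + (40 + A²) = 35 + A²)
x/R(1, -204) + (83*H(-7, 10))/49865 = 9353/(35 + (-204)²) + (83/(-7))/49865 = 9353/(35 + 41616) + (83*(-⅐))*(1/49865) = 9353/41651 - 83/7*1/49865 = 9353*(1/41651) - 83/349055 = 9353/41651 - 83/349055 = 3261254382/14538489805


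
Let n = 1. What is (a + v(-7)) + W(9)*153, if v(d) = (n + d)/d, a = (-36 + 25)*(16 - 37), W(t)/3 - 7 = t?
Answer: 53031/7 ≈ 7575.9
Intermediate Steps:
W(t) = 21 + 3*t
a = 231 (a = -11*(-21) = 231)
v(d) = (1 + d)/d
(a + v(-7)) + W(9)*153 = (231 + (1 - 7)/(-7)) + (21 + 3*9)*153 = (231 - ⅐*(-6)) + (21 + 27)*153 = (231 + 6/7) + 48*153 = 1623/7 + 7344 = 53031/7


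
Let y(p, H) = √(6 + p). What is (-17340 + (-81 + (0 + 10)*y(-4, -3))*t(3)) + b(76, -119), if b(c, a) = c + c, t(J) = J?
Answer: -17431 + 30*√2 ≈ -17389.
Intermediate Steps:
b(c, a) = 2*c
(-17340 + (-81 + (0 + 10)*y(-4, -3))*t(3)) + b(76, -119) = (-17340 + (-81 + (0 + 10)*√(6 - 4))*3) + 2*76 = (-17340 + (-81 + 10*√2)*3) + 152 = (-17340 + (-243 + 30*√2)) + 152 = (-17583 + 30*√2) + 152 = -17431 + 30*√2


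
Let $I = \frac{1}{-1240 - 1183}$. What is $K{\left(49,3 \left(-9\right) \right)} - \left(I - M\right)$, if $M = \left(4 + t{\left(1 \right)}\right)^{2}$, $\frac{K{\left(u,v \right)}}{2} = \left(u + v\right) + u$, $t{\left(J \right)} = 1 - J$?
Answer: $\frac{382835}{2423} \approx 158.0$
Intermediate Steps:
$K{\left(u,v \right)} = 2 v + 4 u$ ($K{\left(u,v \right)} = 2 \left(\left(u + v\right) + u\right) = 2 \left(v + 2 u\right) = 2 v + 4 u$)
$M = 16$ ($M = \left(4 + \left(1 - 1\right)\right)^{2} = \left(4 + 0\right)^{2} = 4^{2} = 16$)
$I = - \frac{1}{2423}$ ($I = \frac{1}{-2423} = - \frac{1}{2423} \approx -0.00041271$)
$K{\left(49,3 \left(-9\right) \right)} - \left(I - M\right) = \left(2 \cdot 3 \left(-9\right) + 4 \cdot 49\right) - \left(- \frac{1}{2423} - 16\right) = \left(2 \left(-27\right) + 196\right) - \left(- \frac{1}{2423} - 16\right) = \left(-54 + 196\right) - - \frac{38769}{2423} = 142 + \frac{38769}{2423} = \frac{382835}{2423}$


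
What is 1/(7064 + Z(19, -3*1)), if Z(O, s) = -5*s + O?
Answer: 1/7098 ≈ 0.00014088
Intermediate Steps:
Z(O, s) = O - 5*s
1/(7064 + Z(19, -3*1)) = 1/(7064 + (19 - (-15))) = 1/(7064 + (19 - 5*(-3))) = 1/(7064 + (19 + 15)) = 1/(7064 + 34) = 1/7098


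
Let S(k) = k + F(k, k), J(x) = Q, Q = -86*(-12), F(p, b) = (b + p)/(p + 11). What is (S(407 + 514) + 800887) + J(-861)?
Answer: 374124361/466 ≈ 8.0284e+5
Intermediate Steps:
F(p, b) = (b + p)/(11 + p)
Q = 1032
J(x) = 1032
S(k) = k + 2*k/(11 + k) (S(k) = k + (k + k)/(11 + k) = k + (2*k)/(11 + k) = k + 2*k/(11 + k))
(S(407 + 514) + 800887) + J(-861) = ((407 + 514)*(13 + (407 + 514))/(11 + (407 + 514)) + 800887) + 1032 = (921*(13 + 921)/(11 + 921) + 800887) + 1032 = (921*934/932 + 800887) + 1032 = (921*(1/932)*934 + 800887) + 1032 = (430107/466 + 800887) + 1032 = 373643449/466 + 1032 = 374124361/466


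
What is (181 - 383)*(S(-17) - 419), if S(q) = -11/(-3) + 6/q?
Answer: 4282400/51 ≈ 83969.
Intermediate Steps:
S(q) = 11/3 + 6/q (S(q) = -11*(-⅓) + 6/q = 11/3 + 6/q)
(181 - 383)*(S(-17) - 419) = (181 - 383)*((11/3 + 6/(-17)) - 419) = -202*((11/3 + 6*(-1/17)) - 419) = -202*((11/3 - 6/17) - 419) = -202*(169/51 - 419) = -202*(-21200/51) = 4282400/51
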